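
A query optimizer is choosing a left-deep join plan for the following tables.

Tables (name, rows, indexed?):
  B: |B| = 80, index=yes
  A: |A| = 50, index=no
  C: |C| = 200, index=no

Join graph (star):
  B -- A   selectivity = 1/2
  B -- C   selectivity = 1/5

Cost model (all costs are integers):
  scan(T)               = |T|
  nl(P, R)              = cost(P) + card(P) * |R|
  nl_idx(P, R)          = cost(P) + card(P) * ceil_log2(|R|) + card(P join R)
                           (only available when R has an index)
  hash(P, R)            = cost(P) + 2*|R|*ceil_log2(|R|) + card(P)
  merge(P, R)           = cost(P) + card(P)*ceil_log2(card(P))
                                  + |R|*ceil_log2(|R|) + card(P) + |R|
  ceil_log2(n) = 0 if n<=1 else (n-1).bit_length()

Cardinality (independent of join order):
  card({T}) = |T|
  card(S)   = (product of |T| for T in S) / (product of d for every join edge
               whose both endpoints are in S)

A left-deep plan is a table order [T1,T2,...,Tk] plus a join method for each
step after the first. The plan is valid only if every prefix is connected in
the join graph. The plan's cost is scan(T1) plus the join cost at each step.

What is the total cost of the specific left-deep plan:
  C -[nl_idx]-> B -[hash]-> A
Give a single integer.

step 1: scan C: cost=200, card=200
step 2: join B via nl_idx
    card(P join B) = 200*80/(5) = 3200
    cost = 200 + 200*7 + 3200 = 4800
step 3: join A via hash
    card(P join A) = 3200*50/(2) = 80000
    cost = 4800 + 2*50*6 + 3200 = 8600

8600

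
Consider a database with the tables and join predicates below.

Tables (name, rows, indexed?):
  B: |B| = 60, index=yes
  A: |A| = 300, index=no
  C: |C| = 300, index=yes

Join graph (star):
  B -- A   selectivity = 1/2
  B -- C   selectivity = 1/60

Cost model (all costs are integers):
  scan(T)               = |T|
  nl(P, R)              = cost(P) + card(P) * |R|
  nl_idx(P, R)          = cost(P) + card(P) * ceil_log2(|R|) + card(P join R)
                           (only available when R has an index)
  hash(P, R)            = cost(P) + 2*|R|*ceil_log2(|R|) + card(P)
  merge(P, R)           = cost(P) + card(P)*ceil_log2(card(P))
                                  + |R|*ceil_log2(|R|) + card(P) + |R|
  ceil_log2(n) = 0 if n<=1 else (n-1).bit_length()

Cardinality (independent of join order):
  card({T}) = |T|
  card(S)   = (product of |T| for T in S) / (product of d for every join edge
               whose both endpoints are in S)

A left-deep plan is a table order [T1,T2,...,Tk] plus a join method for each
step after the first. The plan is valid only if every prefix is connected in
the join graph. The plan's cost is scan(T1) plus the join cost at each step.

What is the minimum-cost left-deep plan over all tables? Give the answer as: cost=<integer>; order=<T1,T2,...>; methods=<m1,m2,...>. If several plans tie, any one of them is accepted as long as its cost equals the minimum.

Selinger DP (subsets sized 1..n):
  {B}: scan cost=60, card=60
  {A}: scan cost=300, card=300
  {C}: scan cost=300, card=300
  {AB}: card=9000; try (B,hash)→1320, (A,merge)→3480, (B,merge)→3720, (A,hash)→5520, (B,nl_idx)→11100, (A,nl)→18060 …(+1); best=1320 via (B,hash)
  {BC}: card=300; try (C,nl_idx)→900, (B,hash)→1320, (B,nl_idx)→2400, (C,merge)→3480, (B,merge)→3720, (C,hash)→5520 …(+2); best=900 via (C,nl_idx)
  {ABC}: card=45000; try (A,hash)→6600, (A,merge)→6900, (C,hash)→15720, (A,nl)→90900, (C,nl_idx)→127320, (C,merge)→139320 …(+1); best=6600 via (A,hash)

cost=6600; order=B,C,A; methods=nl_idx,hash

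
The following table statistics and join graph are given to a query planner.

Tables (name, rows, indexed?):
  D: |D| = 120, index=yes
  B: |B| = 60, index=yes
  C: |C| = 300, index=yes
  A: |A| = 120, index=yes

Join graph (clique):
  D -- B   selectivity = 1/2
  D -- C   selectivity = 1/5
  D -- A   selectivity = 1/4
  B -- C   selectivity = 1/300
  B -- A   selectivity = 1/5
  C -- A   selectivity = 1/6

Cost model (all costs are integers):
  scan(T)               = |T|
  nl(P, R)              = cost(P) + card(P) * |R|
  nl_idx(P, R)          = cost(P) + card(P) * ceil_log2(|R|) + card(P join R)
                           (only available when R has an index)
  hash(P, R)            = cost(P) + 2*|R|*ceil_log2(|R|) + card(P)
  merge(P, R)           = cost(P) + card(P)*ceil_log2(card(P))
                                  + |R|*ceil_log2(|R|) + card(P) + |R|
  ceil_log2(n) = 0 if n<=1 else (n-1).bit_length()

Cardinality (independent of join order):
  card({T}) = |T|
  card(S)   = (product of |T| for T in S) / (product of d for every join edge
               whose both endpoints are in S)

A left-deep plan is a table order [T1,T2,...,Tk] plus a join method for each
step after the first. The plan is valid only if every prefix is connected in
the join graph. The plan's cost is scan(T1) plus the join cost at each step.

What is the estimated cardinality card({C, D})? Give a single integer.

Tables in S: C(300), D(120)
Edges inside S: D-C(d=5)
numerator = 300 * 120 = 36000
denominator = 5 = 5
card(S) = 36000 / 5 = 7200

7200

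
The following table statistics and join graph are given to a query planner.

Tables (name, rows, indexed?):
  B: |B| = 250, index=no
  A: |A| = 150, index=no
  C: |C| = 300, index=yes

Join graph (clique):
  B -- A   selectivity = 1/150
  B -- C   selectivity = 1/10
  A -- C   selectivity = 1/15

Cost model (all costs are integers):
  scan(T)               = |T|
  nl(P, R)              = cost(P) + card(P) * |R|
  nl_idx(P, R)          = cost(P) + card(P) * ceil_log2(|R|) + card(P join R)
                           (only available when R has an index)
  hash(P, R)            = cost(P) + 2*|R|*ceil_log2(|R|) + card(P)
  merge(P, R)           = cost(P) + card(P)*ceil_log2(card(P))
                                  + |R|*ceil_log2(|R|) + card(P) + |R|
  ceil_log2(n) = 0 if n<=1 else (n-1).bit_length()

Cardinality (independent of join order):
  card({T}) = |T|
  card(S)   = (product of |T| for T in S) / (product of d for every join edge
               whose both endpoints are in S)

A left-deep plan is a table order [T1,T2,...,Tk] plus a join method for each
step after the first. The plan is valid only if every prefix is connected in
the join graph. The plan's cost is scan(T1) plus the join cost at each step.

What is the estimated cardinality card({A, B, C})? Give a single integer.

Tables in S: A(150), B(250), C(300)
Edges inside S: B-A(d=150), B-C(d=10), A-C(d=15)
numerator = 150 * 250 * 300 = 11250000
denominator = 150 * 10 * 15 = 22500
card(S) = 11250000 / 22500 = 500

500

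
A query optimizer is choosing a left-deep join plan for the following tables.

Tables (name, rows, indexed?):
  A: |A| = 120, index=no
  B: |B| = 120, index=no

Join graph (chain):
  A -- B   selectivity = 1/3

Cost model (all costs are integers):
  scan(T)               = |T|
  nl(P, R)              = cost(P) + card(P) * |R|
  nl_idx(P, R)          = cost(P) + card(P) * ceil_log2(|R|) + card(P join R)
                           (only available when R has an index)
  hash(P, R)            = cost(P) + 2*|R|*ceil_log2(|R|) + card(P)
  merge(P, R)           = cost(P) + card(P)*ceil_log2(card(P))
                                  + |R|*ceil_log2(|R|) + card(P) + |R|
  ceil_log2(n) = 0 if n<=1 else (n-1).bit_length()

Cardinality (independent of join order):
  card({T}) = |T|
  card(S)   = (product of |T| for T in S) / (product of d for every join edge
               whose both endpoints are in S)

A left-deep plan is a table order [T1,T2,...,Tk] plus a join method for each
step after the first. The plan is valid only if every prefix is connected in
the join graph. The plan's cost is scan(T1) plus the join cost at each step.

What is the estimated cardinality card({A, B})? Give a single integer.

4800

Tables in S: A(120), B(120)
Edges inside S: A-B(d=3)
numerator = 120 * 120 = 14400
denominator = 3 = 3
card(S) = 14400 / 3 = 4800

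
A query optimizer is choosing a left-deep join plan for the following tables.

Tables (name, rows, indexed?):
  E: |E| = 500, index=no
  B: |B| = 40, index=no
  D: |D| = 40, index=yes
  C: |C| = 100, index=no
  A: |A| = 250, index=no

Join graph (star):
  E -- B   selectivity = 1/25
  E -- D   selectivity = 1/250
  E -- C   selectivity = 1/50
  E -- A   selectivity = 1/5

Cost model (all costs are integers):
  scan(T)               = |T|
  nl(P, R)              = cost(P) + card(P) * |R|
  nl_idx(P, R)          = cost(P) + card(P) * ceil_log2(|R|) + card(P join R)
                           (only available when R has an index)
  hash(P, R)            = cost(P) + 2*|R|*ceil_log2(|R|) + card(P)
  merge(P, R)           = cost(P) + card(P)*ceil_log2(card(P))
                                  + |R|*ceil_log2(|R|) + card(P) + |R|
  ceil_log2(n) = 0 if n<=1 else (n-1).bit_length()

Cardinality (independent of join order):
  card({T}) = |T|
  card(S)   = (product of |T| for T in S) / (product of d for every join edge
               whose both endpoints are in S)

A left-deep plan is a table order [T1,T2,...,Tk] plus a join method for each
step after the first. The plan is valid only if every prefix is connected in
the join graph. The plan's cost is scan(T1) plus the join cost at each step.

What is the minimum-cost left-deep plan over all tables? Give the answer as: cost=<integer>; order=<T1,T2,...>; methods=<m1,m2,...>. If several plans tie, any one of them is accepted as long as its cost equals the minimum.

cost=7816; order=E,D,C,B,A; methods=hash,merge,hash,hash

Selinger DP (subsets sized 1..n):
  {E}: scan cost=500, card=500
  {B}: scan cost=40, card=40
  {D}: scan cost=40, card=40
  {C}: scan cost=100, card=100
  {A}: scan cost=250, card=250
  {BE}: card=800; try (B,hash)→1480, (E,merge)→5320, (B,merge)→5780, (E,hash)→9080, (E,nl)→20040, (B,nl)→20500; best=1480 via (B,hash)
  {DE}: card=80; try (D,hash)→1480, (D,nl_idx)→3580, (E,merge)→5320, (D,merge)→5780, (E,hash)→9080, (E,nl)→20040 …(+1); best=1480 via (D,hash)
  {CE}: card=1000; try (C,hash)→2400, (E,merge)→5900, (C,merge)→6300, (E,hash)→9200, (E,nl)→50100, (C,nl)→50500; best=2400 via (C,hash)
  {AE}: card=25000; try (A,hash)→5000, (E,merge)→7500, (A,merge)→7750, (E,hash)→9500, (E,nl)→125250, (A,nl)→125500; best=5000 via (A,hash)
  {BDE}: card=128; try (B,hash)→2040, (B,merge)→2400, (D,hash)→2760, (B,nl)→4680, (D,nl_idx)→6408, (D,merge)→10560 …(+1); best=2040 via (B,hash)
  {BCE}: card=1600; try (C,hash)→3680, (B,hash)→3880, (C,merge)→11080, (B,merge)→13680, (B,nl)→42400, (C,nl)→81480; best=3680 via (C,hash)
  {ABE}: card=40000; try (A,hash)→6280, (A,merge)→12530, (B,hash)→30480, (A,nl)→201480, (B,merge)→405280, (B,nl)→1005000; best=6280 via (A,hash)
  {CDE}: card=160; try (C,merge)→2920, (C,hash)→2960, (D,hash)→3880, (D,nl_idx)→8560, (C,nl)→9480, (D,merge)→13680 …(+1); best=2920 via (C,merge)
  {ADE}: card=4000; try (A,merge)→4370, (A,hash)→5560, (A,nl)→21480, (D,hash)→30480, (D,nl_idx)→159000, (D,merge)→405280 …(+1); best=4370 via (A,merge)
  {ACE}: card=50000; try (A,hash)→7400, (A,merge)→15650, (C,hash)→31400, (A,nl)→252400, (C,merge)→405800, (C,nl)→2505000; best=7400 via (A,hash)
  {BCDE}: card=256; try (B,hash)→3560, (C,hash)→3568, (C,merge)→3864, (B,merge)→4640, (D,hash)→5760, (B,nl)→9320 …(+4); best=3560 via (B,hash)
  {ABDE}: card=6400; try (A,merge)→5314, (A,hash)→6168, (B,hash)→8850, (A,nl)→34040, (D,hash)→46760, (B,merge)→56650 …(+4); best=5314 via (A,merge)
  {ABCE}: card=80000; try (A,hash)→9280, (A,merge)→25130, (C,hash)→47680, (B,hash)→57880, (A,nl)→403680, (C,merge)→687080 …(+3); best=9280 via (A,hash)
  {ACDE}: card=8000; try (A,merge)→6610, (A,hash)→7080, (C,hash)→9770, (A,nl)→42920, (C,merge)→57170, (D,hash)→57880 …(+4); best=6610 via (A,merge)
  {ABCDE}: card=12800; try (A,hash)→7816, (A,merge)→8114, (C,hash)→13114, (B,hash)→15090, (A,nl)→67560, (D,hash)→89760 …(+7); best=7816 via (A,hash)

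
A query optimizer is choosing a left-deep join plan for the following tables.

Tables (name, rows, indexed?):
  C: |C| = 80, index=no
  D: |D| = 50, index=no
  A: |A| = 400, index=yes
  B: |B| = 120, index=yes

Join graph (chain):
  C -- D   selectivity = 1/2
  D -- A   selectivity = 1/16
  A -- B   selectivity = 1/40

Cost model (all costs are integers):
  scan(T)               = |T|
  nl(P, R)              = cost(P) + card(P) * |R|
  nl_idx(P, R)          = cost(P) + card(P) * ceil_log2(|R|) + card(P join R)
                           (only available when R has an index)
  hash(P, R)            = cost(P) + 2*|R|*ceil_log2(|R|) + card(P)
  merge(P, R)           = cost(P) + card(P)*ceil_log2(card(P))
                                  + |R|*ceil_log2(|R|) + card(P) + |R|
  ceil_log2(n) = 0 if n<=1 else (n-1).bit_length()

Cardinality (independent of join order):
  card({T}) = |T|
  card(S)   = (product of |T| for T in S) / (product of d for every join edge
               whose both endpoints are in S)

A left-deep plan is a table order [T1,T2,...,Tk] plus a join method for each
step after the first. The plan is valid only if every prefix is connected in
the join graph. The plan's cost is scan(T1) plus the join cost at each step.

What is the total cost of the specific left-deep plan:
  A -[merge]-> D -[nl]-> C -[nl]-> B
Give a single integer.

step 1: scan A: cost=400, card=400
step 2: join D via merge
    card(P join D) = 400*50/(16) = 1250
    cost = 400 + 400*9 + 50*6 + 400 + 50 = 4750
step 3: join C via nl
    card(P join C) = 1250*80/(2) = 50000
    cost = 4750 + 1250*80 = 104750
step 4: join B via nl
    card(P join B) = 50000*120/(40) = 150000
    cost = 104750 + 50000*120 = 6104750

6104750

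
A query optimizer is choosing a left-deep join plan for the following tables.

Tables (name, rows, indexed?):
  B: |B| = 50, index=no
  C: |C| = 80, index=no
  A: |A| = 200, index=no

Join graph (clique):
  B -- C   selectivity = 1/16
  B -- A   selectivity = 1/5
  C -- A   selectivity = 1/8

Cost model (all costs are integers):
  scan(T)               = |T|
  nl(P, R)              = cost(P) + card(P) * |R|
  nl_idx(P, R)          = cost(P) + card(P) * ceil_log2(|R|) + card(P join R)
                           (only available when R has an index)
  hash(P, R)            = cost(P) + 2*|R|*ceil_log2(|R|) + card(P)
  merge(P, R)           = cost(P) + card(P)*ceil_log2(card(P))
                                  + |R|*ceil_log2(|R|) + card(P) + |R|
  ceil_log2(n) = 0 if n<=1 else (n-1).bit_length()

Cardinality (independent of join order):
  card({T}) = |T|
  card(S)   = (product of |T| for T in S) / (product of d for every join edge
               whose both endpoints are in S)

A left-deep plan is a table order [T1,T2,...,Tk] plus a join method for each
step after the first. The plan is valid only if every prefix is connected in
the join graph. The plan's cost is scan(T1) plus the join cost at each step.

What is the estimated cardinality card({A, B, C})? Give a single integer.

1250

Tables in S: A(200), B(50), C(80)
Edges inside S: B-C(d=16), B-A(d=5), C-A(d=8)
numerator = 200 * 50 * 80 = 800000
denominator = 16 * 5 * 8 = 640
card(S) = 800000 / 640 = 1250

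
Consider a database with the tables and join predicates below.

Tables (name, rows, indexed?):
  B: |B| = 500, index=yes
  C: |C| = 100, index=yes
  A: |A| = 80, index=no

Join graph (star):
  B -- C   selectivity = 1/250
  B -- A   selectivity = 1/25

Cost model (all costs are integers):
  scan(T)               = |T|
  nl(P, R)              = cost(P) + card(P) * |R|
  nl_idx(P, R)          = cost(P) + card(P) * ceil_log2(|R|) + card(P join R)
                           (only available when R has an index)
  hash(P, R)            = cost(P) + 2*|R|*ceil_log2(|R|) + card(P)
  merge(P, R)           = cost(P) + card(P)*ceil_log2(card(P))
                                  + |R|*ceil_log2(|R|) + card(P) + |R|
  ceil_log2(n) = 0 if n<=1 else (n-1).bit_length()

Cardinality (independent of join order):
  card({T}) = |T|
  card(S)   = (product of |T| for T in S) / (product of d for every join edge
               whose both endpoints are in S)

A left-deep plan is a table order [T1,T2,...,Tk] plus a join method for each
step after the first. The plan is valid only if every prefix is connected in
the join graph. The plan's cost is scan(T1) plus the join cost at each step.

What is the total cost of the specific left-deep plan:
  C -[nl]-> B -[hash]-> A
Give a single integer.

51420

step 1: scan C: cost=100, card=100
step 2: join B via nl
    card(P join B) = 100*500/(250) = 200
    cost = 100 + 100*500 = 50100
step 3: join A via hash
    card(P join A) = 200*80/(25) = 640
    cost = 50100 + 2*80*7 + 200 = 51420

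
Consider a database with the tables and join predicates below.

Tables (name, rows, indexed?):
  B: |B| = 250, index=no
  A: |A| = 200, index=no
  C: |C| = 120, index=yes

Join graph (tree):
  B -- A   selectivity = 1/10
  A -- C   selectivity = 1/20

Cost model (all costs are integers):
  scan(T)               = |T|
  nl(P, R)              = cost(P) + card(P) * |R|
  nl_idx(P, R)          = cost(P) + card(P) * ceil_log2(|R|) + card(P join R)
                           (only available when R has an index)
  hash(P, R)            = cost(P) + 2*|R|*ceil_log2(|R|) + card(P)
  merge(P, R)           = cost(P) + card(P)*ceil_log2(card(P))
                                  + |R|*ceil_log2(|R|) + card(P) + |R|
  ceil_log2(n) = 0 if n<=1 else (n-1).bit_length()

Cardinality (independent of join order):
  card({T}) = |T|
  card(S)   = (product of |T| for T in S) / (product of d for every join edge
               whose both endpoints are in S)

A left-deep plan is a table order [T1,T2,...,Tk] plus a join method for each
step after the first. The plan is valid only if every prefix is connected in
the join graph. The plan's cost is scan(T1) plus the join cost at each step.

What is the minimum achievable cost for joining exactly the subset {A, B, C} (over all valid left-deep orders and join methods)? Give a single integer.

7280

Selinger DP over subsets of {A,B,C}:
  {B}: scan cost=250, card=250
  {A}: scan cost=200, card=200
  {C}: scan cost=120, card=120
  {AB}: card=5000; try (A,hash)→3700, (B,merge)→4250, (A,merge)→4300, (B,hash)→4400, (B,nl)→50200, (A,nl)→50250; best=3700 via (A,hash)
  {AC}: card=1200; try (C,hash)→2080, (C,nl_idx)→2800, (A,merge)→2880, (C,merge)→2960, (A,hash)→3440, (A,nl)→24120 …(+1); best=2080 via (C,hash)
  {ABC}: card=30000; try (B,hash)→7280, (C,hash)→10380, (B,merge)→18730, (C,nl_idx)→68700, (C,merge)→74660, (B,nl)→302080 …(+1); best=7280 via (B,hash)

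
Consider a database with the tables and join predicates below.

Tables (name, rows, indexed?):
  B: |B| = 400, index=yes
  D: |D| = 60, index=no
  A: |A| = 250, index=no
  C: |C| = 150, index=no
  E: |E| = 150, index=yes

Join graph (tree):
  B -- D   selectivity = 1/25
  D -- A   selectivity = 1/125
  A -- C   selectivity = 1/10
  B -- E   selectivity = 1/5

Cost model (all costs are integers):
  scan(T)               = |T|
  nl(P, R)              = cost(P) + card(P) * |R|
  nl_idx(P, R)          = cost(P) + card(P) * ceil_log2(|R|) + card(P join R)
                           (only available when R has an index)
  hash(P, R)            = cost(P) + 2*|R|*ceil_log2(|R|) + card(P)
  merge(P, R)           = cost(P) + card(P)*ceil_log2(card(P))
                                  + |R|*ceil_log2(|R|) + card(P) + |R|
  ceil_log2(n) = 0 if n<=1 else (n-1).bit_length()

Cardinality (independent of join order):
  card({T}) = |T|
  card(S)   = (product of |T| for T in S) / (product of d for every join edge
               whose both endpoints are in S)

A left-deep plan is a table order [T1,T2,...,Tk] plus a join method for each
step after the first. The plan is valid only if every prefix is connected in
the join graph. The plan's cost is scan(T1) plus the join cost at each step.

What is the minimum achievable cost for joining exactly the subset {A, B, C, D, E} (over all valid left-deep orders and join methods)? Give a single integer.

39740

Selinger DP over subsets of {A,B,C,D,E}:
  {B}: scan cost=400, card=400
  {D}: scan cost=60, card=60
  {A}: scan cost=250, card=250
  {C}: scan cost=150, card=150
  {E}: scan cost=150, card=150
  {BD}: card=960; try (D,hash)→1520, (B,nl_idx)→1560, (B,merge)→4480, (D,merge)→4820, (B,hash)→7320, (B,nl)→24060 …(+1); best=1520 via (D,hash)
  {BE}: card=12000; try (E,hash)→3200, (B,merge)→5500, (E,merge)→5750, (B,hash)→7500, (B,nl_idx)→13500, (E,nl_idx)→15600 …(+2); best=3200 via (E,hash)
  {AD}: card=120; try (D,hash)→1220, (A,merge)→2730, (D,merge)→2920, (A,hash)→4120, (A,nl)→15060, (D,nl)→15250; best=1220 via (D,hash)
  {AC}: card=3750; try (C,hash)→2900, (A,merge)→3750, (C,merge)→3850, (A,hash)→4300, (A,nl)→37650, (C,nl)→37750; best=2900 via (C,hash)
  {ABD}: card=1920; try (B,nl_idx)→4220, (B,merge)→6180, (A,hash)→6480, (B,hash)→8540, (A,merge)→14330, (B,nl)→49220 …(+1); best=4220 via (B,nl_idx)
  {BDE}: card=28800; try (E,hash)→4880, (E,merge)→13430, (D,hash)→15920, (E,nl_idx)→38000, (E,nl)→145520, (D,merge)→183620 …(+1); best=4880 via (E,hash)
  {ACD}: card=1800; try (C,merge)→3530, (C,hash)→3740, (D,hash)→7370, (C,nl)→19220, (D,merge)→52070, (D,nl)→227900; best=3530 via (C,merge)
  {ABCD}: card=28800; try (C,hash)→8540, (B,hash)→12530, (C,merge)→28610, (B,merge)→29130, (B,nl_idx)→48530, (C,nl)→292220 …(+1); best=8540 via (C,hash)
  {ABDE}: card=57600; try (E,hash)→8540, (E,merge)→28610, (A,hash)→37680, (E,nl_idx)→77180, (E,nl)→292220, (A,merge)→467930 …(+1); best=8540 via (E,hash)
  {ABCDE}: card=864000; try (E,hash)→39740, (C,hash)→68540, (E,merge)→470690, (C,merge)→989090, (E,nl_idx)→1102940, (E,nl)→4328540 …(+1); best=39740 via (E,hash)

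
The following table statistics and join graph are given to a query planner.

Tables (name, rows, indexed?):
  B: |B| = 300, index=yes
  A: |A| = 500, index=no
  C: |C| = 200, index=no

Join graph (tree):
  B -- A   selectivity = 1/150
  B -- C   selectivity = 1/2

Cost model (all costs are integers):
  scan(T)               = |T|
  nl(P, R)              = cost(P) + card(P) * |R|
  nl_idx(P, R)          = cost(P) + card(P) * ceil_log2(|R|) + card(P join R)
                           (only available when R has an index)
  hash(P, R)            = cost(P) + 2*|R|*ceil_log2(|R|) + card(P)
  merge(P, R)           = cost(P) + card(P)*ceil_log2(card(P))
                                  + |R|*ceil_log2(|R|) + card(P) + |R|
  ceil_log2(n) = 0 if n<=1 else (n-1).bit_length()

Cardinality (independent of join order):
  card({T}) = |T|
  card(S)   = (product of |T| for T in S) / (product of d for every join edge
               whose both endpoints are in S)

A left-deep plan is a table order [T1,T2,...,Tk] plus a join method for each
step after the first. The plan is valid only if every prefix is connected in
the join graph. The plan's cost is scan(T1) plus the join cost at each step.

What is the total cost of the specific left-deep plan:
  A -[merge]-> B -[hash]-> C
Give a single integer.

step 1: scan A: cost=500, card=500
step 2: join B via merge
    card(P join B) = 500*300/(150) = 1000
    cost = 500 + 500*9 + 300*9 + 500 + 300 = 8500
step 3: join C via hash
    card(P join C) = 1000*200/(2) = 100000
    cost = 8500 + 2*200*8 + 1000 = 12700

12700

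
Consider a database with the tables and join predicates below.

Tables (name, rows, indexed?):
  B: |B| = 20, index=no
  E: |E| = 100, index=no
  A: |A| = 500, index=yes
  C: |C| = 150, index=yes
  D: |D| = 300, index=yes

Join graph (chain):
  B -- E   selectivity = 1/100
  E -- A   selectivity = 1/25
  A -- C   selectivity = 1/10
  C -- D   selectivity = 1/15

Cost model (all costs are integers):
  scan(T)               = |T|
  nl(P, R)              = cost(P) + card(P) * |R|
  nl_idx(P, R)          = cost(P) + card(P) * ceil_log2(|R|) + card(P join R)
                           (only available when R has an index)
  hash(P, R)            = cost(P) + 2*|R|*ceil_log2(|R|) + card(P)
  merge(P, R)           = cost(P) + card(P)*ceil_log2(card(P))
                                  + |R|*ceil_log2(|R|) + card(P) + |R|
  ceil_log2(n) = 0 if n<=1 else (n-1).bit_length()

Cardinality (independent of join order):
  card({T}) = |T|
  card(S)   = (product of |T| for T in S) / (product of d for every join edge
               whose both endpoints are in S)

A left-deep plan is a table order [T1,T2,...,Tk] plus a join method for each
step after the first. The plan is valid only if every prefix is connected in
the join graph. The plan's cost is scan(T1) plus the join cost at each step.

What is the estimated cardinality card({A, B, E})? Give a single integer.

Tables in S: A(500), B(20), E(100)
Edges inside S: B-E(d=100), E-A(d=25)
numerator = 500 * 20 * 100 = 1000000
denominator = 100 * 25 = 2500
card(S) = 1000000 / 2500 = 400

400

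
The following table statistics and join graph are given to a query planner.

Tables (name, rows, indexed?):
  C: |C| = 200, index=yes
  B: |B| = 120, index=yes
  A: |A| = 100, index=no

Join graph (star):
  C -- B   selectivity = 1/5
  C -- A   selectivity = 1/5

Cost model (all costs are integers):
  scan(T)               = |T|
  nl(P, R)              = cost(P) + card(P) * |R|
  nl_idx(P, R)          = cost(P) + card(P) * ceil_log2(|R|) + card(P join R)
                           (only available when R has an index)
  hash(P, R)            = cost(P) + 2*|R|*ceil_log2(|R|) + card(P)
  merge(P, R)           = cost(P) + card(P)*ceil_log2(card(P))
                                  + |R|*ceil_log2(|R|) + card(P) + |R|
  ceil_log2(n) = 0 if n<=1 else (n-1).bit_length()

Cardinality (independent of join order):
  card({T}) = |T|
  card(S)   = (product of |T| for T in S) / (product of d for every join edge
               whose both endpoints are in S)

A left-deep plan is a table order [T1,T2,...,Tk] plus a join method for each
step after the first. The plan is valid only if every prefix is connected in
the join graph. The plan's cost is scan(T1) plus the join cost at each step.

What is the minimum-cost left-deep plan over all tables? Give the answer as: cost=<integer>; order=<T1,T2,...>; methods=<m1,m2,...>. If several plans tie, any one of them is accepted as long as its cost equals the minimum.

Selinger DP (subsets sized 1..n):
  {C}: scan cost=200, card=200
  {B}: scan cost=120, card=120
  {A}: scan cost=100, card=100
  {BC}: card=4800; try (B,hash)→2080, (C,merge)→2880, (B,merge)→2960, (C,hash)→3440, (C,nl_idx)→5880, (B,nl_idx)→6400 …(+2); best=2080 via (B,hash)
  {AC}: card=4000; try (A,hash)→1800, (C,merge)→2700, (A,merge)→2800, (C,hash)→3400, (C,nl_idx)→4900, (C,nl)→20100 …(+1); best=1800 via (A,hash)
  {ABC}: card=96000; try (B,hash)→7480, (A,hash)→8280, (B,merge)→54760, (A,merge)→70080, (B,nl_idx)→125800, (B,nl)→481800 …(+1); best=7480 via (B,hash)

cost=7480; order=C,A,B; methods=hash,hash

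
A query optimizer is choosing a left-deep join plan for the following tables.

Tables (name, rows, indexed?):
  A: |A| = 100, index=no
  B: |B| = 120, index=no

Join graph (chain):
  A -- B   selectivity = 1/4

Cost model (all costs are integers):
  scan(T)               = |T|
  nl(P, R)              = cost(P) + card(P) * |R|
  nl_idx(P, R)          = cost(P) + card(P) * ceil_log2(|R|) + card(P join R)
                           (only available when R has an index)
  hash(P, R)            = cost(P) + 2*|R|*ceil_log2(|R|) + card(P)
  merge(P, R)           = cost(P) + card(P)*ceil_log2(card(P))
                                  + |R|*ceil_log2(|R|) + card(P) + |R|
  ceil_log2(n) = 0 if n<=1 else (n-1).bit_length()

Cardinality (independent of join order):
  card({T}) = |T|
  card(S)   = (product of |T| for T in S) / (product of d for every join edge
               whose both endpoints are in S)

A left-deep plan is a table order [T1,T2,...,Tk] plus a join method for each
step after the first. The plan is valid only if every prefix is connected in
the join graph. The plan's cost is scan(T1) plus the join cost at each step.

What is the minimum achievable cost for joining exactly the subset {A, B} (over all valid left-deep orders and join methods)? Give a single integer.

1640

Selinger DP over subsets of {A,B}:
  {A}: scan cost=100, card=100
  {B}: scan cost=120, card=120
  {AB}: card=3000; try (A,hash)→1640, (B,merge)→1860, (B,hash)→1880, (A,merge)→1880, (B,nl)→12100, (A,nl)→12120; best=1640 via (A,hash)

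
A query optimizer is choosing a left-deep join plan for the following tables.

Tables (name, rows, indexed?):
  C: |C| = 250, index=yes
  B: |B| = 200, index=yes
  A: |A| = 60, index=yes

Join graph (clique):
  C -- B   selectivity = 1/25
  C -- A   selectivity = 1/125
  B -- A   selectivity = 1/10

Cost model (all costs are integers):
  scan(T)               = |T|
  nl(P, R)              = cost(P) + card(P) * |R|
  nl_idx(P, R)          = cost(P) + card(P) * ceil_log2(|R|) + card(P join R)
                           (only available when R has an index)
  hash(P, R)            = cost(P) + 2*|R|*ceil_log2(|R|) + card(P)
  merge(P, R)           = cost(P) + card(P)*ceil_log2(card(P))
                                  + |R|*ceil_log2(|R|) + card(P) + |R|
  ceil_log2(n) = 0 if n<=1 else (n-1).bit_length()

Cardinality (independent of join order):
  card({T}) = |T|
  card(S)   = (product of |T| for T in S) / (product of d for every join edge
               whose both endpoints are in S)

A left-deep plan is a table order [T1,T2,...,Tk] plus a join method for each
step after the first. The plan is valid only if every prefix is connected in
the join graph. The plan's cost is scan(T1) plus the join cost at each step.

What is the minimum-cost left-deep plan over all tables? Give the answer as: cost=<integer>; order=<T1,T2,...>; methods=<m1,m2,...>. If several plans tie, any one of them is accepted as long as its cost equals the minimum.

cost=1716; order=A,C,B; methods=nl_idx,nl_idx

Selinger DP (subsets sized 1..n):
  {C}: scan cost=250, card=250
  {B}: scan cost=200, card=200
  {A}: scan cost=60, card=60
  {BC}: card=2000; try (B,hash)→3700, (C,nl_idx)→3800, (C,merge)→4250, (B,nl_idx)→4250, (B,merge)→4300, (C,hash)→4400 …(+2); best=3700 via (B,hash)
  {AC}: card=120; try (C,nl_idx)→660, (A,hash)→1220, (A,nl_idx)→1870, (C,merge)→2730, (A,merge)→2920, (C,hash)→4120 …(+2); best=660 via (C,nl_idx)
  {AB}: card=1200; try (A,hash)→1120, (B,nl_idx)→1740, (B,merge)→2280, (A,merge)→2420, (A,nl_idx)→2600, (B,hash)→3320 …(+2); best=1120 via (A,hash)
  {ABC}: card=96; try (B,nl_idx)→1716, (B,merge)→3420, (B,hash)→3980, (C,hash)→6320, (A,hash)→6420, (C,nl_idx)→10816 …(+6); best=1716 via (B,nl_idx)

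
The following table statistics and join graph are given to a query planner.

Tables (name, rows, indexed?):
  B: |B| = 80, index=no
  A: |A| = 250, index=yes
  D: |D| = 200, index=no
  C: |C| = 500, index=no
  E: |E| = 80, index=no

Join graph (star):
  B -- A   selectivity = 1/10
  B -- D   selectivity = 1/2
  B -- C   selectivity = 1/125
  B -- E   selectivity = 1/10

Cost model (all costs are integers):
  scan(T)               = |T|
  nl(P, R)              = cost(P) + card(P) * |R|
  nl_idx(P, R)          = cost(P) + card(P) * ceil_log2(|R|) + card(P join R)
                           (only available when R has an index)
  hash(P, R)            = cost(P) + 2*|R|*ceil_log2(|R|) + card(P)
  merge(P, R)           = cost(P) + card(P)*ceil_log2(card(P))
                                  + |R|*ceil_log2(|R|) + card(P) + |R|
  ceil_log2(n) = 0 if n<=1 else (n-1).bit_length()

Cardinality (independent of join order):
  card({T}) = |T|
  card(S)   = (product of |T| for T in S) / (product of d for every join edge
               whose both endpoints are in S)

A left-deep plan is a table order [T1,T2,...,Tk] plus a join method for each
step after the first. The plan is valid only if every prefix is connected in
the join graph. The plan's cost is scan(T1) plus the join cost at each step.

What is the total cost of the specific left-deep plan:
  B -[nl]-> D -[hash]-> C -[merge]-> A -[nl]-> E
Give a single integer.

step 1: scan B: cost=80, card=80
step 2: join D via nl
    card(P join D) = 80*200/(2) = 8000
    cost = 80 + 80*200 = 16080
step 3: join C via hash
    card(P join C) = 8000*500/(125) = 32000
    cost = 16080 + 2*500*9 + 8000 = 33080
step 4: join A via merge
    card(P join A) = 32000*250/(10) = 800000
    cost = 33080 + 32000*15 + 250*8 + 32000 + 250 = 547330
step 5: join E via nl
    card(P join E) = 800000*80/(10) = 6400000
    cost = 547330 + 800000*80 = 64547330

64547330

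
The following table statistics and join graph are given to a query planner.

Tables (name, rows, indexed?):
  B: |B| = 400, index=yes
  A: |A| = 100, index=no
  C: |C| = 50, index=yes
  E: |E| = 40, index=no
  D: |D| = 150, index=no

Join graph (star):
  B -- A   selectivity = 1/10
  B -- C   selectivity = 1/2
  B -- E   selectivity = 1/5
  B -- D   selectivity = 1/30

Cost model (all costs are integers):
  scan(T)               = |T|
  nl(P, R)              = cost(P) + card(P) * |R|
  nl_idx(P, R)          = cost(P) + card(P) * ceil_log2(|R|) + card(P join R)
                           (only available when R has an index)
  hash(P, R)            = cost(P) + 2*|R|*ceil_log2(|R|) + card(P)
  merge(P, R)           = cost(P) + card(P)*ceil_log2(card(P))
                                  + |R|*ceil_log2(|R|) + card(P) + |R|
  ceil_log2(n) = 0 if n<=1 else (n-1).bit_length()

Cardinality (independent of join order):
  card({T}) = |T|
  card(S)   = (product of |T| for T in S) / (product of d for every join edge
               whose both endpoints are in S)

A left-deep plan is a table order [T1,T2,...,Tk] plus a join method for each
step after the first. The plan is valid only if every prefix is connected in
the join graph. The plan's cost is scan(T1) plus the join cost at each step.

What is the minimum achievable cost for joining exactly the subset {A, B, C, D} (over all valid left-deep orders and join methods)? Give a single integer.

Selinger DP over subsets of {A,B,C,D}:
  {B}: scan cost=400, card=400
  {A}: scan cost=100, card=100
  {C}: scan cost=50, card=50
  {D}: scan cost=150, card=150
  {AB}: card=4000; try (A,hash)→2200, (B,merge)→4900, (B,nl_idx)→5000, (A,merge)→5200, (B,hash)→7400, (B,nl)→40100 …(+1); best=2200 via (A,hash)
  {BC}: card=10000; try (C,hash)→1400, (B,merge)→4400, (C,merge)→4750, (B,hash)→7300, (B,nl_idx)→10500, (C,nl_idx)→12800 …(+2); best=1400 via (C,hash)
  {BD}: card=2000; try (D,hash)→3200, (B,nl_idx)→3500, (B,merge)→5500, (D,merge)→5750, (B,hash)→7500, (B,nl)→60150 …(+1); best=3200 via (D,hash)
  {ABC}: card=100000; try (C,hash)→6800, (A,hash)→12800, (C,merge)→54550, (C,nl_idx)→126200, (A,merge)→152200, (C,nl)→202200 …(+1); best=6800 via (C,hash)
  {ABD}: card=20000; try (A,hash)→6600, (D,hash)→8600, (A,merge)→28000, (D,merge)→55550, (A,nl)→203200, (D,nl)→602200; best=6600 via (A,hash)
  {BCD}: card=50000; try (C,hash)→5800, (D,hash)→13800, (C,merge)→27550, (C,nl_idx)→65200, (C,nl)→103200, (D,merge)→152750 …(+1); best=5800 via (C,hash)
  {ABCD}: card=500000; try (C,hash)→27200, (A,hash)→57200, (D,hash)→109200, (C,merge)→326950, (C,nl_idx)→626600, (A,merge)→856600 …(+4); best=27200 via (C,hash)

27200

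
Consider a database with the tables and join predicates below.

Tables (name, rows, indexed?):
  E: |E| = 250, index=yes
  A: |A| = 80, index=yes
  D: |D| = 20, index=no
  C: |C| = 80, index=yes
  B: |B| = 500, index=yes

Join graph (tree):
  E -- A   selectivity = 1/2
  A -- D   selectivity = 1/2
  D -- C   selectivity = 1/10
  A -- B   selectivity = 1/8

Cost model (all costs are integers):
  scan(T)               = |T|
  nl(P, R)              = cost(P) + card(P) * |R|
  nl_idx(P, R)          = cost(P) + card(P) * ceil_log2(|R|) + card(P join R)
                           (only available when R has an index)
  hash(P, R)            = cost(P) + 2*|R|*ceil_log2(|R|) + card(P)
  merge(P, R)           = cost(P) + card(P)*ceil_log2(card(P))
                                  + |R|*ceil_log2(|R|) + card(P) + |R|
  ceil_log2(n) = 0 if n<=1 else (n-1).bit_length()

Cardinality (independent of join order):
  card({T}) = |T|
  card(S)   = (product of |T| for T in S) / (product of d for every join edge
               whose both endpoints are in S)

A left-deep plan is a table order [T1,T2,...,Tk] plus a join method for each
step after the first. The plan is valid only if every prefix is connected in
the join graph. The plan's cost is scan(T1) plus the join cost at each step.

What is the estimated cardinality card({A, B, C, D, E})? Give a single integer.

Tables in S: A(80), B(500), C(80), D(20), E(250)
Edges inside S: E-A(d=2), A-D(d=2), D-C(d=10), A-B(d=8)
numerator = 80 * 500 * 80 * 20 * 250 = 16000000000
denominator = 2 * 2 * 10 * 8 = 320
card(S) = 16000000000 / 320 = 50000000

50000000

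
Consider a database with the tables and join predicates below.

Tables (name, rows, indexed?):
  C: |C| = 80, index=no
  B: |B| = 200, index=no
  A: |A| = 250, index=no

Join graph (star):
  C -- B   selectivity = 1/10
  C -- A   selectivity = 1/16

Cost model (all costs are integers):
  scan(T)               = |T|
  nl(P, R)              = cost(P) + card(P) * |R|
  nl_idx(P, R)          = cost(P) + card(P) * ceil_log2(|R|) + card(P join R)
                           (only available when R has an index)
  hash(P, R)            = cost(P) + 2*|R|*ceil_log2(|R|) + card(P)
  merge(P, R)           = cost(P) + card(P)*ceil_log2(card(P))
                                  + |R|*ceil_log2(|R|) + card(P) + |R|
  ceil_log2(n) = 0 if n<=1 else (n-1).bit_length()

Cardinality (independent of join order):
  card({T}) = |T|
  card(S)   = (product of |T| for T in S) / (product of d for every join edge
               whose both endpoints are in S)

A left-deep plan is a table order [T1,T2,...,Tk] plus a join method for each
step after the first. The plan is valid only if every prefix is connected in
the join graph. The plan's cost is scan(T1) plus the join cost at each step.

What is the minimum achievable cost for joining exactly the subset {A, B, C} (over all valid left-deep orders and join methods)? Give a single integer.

6070

Selinger DP over subsets of {A,B,C}:
  {C}: scan cost=80, card=80
  {B}: scan cost=200, card=200
  {A}: scan cost=250, card=250
  {BC}: card=1600; try (C,hash)→1520, (B,merge)→2520, (C,merge)→2640, (B,hash)→3360, (B,nl)→16080, (C,nl)→16200; best=1520 via (C,hash)
  {AC}: card=1250; try (C,hash)→1620, (A,merge)→2970, (C,merge)→3140, (A,hash)→4160, (A,nl)→20080, (C,nl)→20250; best=1620 via (C,hash)
  {ABC}: card=25000; try (B,hash)→6070, (A,hash)→7120, (B,merge)→18420, (A,merge)→22970, (B,nl)→251620, (A,nl)→401520; best=6070 via (B,hash)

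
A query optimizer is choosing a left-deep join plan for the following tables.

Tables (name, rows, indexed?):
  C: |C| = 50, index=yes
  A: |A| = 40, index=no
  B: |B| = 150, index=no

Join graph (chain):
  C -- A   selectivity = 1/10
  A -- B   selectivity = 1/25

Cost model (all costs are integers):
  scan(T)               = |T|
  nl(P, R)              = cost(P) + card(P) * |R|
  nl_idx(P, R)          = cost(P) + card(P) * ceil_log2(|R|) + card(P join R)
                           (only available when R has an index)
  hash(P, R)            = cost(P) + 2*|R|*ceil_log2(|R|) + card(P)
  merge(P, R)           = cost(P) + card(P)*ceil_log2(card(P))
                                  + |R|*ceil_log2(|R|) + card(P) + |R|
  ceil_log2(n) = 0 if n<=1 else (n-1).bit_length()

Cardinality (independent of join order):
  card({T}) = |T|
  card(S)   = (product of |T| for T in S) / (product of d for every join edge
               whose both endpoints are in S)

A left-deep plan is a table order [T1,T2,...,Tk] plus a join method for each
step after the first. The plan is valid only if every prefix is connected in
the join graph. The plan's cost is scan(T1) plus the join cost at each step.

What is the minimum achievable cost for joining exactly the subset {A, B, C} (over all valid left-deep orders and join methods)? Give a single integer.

Selinger DP over subsets of {A,B,C}:
  {C}: scan cost=50, card=50
  {A}: scan cost=40, card=40
  {B}: scan cost=150, card=150
  {AC}: card=200; try (C,nl_idx)→480, (A,hash)→580, (C,merge)→670, (C,hash)→680, (A,merge)→680, (C,nl)→2040 …(+1); best=480 via (C,nl_idx)
  {AB}: card=240; try (A,hash)→780, (B,merge)→1670, (A,merge)→1780, (B,hash)→2480, (B,nl)→6040, (A,nl)→6150; best=780 via (A,hash)
  {ABC}: card=1200; try (C,hash)→1620, (B,hash)→3080, (C,merge)→3290, (C,nl_idx)→3420, (B,merge)→3630, (C,nl)→12780 …(+1); best=1620 via (C,hash)

1620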